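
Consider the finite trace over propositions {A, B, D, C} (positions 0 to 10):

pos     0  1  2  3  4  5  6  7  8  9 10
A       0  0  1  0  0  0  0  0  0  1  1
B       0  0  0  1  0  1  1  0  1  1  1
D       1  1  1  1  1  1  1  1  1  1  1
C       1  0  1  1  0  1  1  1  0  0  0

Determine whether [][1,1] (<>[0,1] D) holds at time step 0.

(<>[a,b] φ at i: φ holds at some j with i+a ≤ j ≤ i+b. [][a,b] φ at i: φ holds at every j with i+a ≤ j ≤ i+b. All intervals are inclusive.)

Holds

Check <>[0,1] D at every j in [1,1]:
  j=1: holds (witness at 1)
All positions satisfy it → formula holds.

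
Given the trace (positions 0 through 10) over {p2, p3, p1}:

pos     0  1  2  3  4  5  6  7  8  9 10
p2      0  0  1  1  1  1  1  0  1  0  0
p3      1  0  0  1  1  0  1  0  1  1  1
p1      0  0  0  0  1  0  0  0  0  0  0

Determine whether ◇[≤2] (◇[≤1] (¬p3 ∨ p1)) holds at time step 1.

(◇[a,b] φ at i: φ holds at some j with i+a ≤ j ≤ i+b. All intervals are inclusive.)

Check ◇[≤1] (¬p3 ∨ p1) at each j in [1,3]:
  j=1: holds (witness at 1)
  j=2: holds (witness at 2)
  j=3: holds (witness at 4)
Found at j=1 → formula holds.

Yes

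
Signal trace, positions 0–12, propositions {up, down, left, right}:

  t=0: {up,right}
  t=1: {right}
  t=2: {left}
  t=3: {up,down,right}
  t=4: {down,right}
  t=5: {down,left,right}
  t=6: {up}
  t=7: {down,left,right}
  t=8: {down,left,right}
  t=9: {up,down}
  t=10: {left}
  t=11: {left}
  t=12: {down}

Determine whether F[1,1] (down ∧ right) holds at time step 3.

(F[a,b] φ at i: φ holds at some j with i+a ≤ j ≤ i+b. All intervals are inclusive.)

Check (down ∧ right) at each j in [4,4]:
  j=4: true
Found at j=4 → formula holds.

True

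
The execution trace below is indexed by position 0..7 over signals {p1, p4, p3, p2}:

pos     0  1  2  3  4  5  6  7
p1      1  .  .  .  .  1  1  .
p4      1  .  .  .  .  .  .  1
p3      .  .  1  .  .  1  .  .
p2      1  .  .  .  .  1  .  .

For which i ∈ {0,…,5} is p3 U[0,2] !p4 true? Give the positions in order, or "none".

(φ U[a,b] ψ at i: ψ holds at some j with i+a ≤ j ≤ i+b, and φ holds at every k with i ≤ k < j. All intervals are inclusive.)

1, 2, 3, 4, 5

Evaluate at each i in [0,5]:
  i=0: ✗ (lhs fails at k=0 before rhs at j=1)
  i=1: ✓ (rhs at j=1)
  i=2: ✓ (rhs at j=2)
  i=3: ✓ (rhs at j=3)
  i=4: ✓ (rhs at j=4)
  i=5: ✓ (rhs at j=5)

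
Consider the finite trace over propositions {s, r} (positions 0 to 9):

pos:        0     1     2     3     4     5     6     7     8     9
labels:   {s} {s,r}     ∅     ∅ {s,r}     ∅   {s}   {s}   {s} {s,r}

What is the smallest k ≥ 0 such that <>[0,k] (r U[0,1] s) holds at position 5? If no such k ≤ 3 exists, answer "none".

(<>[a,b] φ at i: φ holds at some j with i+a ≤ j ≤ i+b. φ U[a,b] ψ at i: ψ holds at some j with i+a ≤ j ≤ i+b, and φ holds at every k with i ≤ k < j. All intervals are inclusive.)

1

Scan j = 5,6,… for (r U[0,1] s):
  j=5: fails
  j=6: holds
First hit at j=6, so smallest k = 6-5 = 1.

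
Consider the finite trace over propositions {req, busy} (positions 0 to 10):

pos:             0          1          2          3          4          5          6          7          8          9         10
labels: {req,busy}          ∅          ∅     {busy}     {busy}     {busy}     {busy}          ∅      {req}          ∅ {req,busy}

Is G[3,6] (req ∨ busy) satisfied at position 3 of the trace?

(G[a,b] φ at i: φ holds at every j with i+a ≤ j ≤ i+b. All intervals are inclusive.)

Check (req ∨ busy) at every j in [6,9]:
  j=6: true
  j=7: false
  j=8: true
  j=9: false
Fails at j=7 → formula fails.

No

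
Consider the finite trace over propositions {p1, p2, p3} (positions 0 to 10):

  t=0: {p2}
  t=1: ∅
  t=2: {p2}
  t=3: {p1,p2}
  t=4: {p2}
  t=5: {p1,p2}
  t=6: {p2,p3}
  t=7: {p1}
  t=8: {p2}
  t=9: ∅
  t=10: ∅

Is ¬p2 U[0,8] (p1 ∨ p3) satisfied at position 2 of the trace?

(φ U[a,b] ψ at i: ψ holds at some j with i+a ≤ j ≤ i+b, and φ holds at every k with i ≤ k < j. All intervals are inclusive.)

Does not hold

Need some j in [2,10] with (p1 ∨ p3), and ¬p2 at every k in [2,j-1].
  j=2: (p1 ∨ p3) false.
  j=3: (p1 ∨ p3) holds, but ¬p2 fails at k=2 → not this j.
  j=4: (p1 ∨ p3) false.
  j=5: (p1 ∨ p3) holds, but ¬p2 fails at k=2 → not this j.
  j=6: (p1 ∨ p3) holds, but ¬p2 fails at k=2 → not this j.
  j=7: (p1 ∨ p3) holds, but ¬p2 fails at k=2 → not this j.
  j=8: (p1 ∨ p3) false.
  j=9: (p1 ∨ p3) false.
  j=10: (p1 ∨ p3) false.
No j in the window works → until fails.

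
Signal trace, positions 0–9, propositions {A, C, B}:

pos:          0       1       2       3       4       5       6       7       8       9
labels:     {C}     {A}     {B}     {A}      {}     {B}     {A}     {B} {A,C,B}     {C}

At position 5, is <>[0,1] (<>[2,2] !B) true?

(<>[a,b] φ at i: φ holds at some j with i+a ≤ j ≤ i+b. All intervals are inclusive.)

No

Check <>[2,2] !B at each j in [5,6]:
  j=5: fails (none in [7,7])
  j=6: fails (none in [8,8])
No position in the window satisfies it → formula fails.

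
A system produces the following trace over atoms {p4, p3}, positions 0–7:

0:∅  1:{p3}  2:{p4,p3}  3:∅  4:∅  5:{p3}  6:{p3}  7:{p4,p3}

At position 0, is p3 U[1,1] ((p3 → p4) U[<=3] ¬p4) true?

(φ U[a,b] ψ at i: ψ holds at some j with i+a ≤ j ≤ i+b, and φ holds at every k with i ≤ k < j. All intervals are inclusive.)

Does not hold

Need some j in [1,1] with ((p3 → p4) U[<=3] ¬p4), and p3 at every k in [0,j-1].
  j=1: ((p3 → p4) U[<=3] ¬p4) holds, but p3 fails at k=0 → not this j.
No j in the window works → until fails.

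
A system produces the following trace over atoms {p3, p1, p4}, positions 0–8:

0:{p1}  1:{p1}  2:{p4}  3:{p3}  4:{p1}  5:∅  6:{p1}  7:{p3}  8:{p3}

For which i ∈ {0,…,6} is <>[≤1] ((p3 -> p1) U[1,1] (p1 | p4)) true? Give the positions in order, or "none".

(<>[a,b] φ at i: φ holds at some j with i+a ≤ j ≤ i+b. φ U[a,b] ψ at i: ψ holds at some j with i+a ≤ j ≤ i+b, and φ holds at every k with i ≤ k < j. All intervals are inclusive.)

0, 1, 4, 5

Evaluate at each i in [0,6]:
  i=0: ✓ (witness j=0)
  i=1: ✓ (witness j=1)
  i=2: ✗ (none in [2,3])
  i=3: ✗ (none in [3,4])
  i=4: ✓ (witness j=5)
  i=5: ✓ (witness j=5)
  i=6: ✗ (none in [6,7])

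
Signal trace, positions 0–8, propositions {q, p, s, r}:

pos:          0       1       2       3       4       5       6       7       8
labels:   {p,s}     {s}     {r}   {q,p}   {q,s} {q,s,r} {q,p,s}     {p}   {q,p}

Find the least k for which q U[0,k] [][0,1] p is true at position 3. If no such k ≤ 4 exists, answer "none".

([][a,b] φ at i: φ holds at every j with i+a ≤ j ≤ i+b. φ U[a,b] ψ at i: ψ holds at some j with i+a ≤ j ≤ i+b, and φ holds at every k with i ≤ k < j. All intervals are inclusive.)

3

Need earliest j ≥ 3 with [][0,1] p, and q at every k in [3,j-1].
  j=3: rhs fails.
  j=4: rhs fails.
  j=5: rhs fails.
  j=6: rhs holds; lhs holds on [3,5]. k = 3.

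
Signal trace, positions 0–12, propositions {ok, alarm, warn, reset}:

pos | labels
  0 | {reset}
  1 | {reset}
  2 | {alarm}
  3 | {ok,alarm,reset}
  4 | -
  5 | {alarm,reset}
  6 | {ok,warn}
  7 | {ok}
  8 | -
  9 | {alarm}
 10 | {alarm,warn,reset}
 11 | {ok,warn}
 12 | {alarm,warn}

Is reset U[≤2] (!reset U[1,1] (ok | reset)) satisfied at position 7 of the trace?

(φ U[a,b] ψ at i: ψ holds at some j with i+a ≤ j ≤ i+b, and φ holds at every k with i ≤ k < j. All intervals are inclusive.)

Does not hold

Need some j in [7,9] with (!reset U[1,1] (ok | reset)), and reset at every k in [7,j-1].
  j=7: (!reset U[1,1] (ok | reset)) — fails.
  j=8: (!reset U[1,1] (ok | reset)) — fails.
  j=9: (!reset U[1,1] (ok | reset)) holds, but reset fails at k=7 → not this j.
No j in the window works → until fails.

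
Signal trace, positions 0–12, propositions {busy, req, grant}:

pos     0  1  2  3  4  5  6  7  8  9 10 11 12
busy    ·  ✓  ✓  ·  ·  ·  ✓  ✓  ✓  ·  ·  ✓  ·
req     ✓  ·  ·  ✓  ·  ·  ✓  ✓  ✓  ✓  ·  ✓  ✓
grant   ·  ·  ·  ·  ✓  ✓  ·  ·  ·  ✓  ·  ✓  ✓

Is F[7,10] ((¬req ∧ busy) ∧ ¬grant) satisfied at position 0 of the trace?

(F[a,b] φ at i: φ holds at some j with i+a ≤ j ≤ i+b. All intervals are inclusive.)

No

Check ((¬req ∧ busy) ∧ ¬grant) at each j in [7,10]:
  j=7: false
  j=8: false
  j=9: false
  j=10: false
No position in the window satisfies it → formula fails.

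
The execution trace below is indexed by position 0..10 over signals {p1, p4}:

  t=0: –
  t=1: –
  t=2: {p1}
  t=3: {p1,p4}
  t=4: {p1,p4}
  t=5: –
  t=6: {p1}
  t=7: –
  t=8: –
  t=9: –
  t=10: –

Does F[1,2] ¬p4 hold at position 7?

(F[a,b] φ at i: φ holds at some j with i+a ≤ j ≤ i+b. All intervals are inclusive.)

Check ¬p4 at each j in [8,9]:
  j=8: true
  j=9: true
Found at j=8 → formula holds.

Yes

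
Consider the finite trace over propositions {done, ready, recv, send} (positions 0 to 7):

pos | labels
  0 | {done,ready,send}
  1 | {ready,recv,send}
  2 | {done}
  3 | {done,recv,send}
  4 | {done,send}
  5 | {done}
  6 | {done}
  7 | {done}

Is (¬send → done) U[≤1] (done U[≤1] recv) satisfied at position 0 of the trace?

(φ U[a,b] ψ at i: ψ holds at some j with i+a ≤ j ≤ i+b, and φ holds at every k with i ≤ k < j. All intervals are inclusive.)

Need some j in [0,1] with (done U[≤1] recv), and (¬send → done) at every k in [0,j-1].
  j=0: (done U[≤1] recv) holds; no prefix to check → satisfied.

Holds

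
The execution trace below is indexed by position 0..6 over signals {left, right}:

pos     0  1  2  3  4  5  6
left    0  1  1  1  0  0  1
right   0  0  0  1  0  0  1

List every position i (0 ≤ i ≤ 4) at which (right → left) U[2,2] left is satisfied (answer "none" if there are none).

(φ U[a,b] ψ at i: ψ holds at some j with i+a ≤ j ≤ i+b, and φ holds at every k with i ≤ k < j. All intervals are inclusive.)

0, 1, 4

Evaluate at each i in [0,4]:
  i=0: ✓ (rhs at j=2; lhs holds on [0,1])
  i=1: ✓ (rhs at j=3; lhs holds on [1,2])
  i=2: ✗ (no rhs in [4,4])
  i=3: ✗ (no rhs in [5,5])
  i=4: ✓ (rhs at j=6; lhs holds on [4,5])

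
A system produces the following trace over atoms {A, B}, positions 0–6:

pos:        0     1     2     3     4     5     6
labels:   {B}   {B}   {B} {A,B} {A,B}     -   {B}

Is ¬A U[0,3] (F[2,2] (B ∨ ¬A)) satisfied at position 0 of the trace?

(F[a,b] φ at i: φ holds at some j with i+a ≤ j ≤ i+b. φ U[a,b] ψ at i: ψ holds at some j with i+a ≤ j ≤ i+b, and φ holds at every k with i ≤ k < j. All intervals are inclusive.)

Holds

Need some j in [0,3] with F[2,2] (B ∨ ¬A), and ¬A at every k in [0,j-1].
  j=0: F[2,2] (B ∨ ¬A) holds; no prefix to check → satisfied.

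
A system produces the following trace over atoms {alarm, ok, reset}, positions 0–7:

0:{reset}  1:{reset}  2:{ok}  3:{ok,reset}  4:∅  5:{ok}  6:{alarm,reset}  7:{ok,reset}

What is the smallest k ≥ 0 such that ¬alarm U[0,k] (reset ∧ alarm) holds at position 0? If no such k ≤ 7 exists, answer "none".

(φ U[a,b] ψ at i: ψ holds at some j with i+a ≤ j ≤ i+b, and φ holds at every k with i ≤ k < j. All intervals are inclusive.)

Need earliest j ≥ 0 with (reset ∧ alarm), and ¬alarm at every k in [0,j-1].
  j=0: rhs fails.
  j=1: rhs fails.
  j=2: rhs fails.
  j=3: rhs fails.
  j=4: rhs fails.
  j=5: rhs fails.
  j=6: rhs holds; lhs holds on [0,5]. k = 6.

6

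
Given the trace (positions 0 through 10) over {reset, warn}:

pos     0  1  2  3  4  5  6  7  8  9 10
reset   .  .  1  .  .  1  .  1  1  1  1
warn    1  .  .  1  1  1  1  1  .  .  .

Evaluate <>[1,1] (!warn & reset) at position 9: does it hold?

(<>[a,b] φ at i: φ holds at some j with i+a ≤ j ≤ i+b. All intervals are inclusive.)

Check (!warn & reset) at each j in [10,10]:
  j=10: true
Found at j=10 → formula holds.

Holds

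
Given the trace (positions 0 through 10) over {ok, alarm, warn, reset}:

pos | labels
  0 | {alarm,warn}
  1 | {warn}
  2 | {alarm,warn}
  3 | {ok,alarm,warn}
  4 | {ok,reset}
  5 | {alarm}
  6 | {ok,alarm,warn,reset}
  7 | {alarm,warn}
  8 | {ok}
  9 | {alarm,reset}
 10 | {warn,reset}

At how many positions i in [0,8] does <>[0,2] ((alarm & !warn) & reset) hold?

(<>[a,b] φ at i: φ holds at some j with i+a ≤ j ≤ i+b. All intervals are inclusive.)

2

Evaluate at each i in [0,8]:
  i=0: ✗ (none in [0,2])
  i=1: ✗ (none in [1,3])
  i=2: ✗ (none in [2,4])
  i=3: ✗ (none in [3,5])
  i=4: ✗ (none in [4,6])
  i=5: ✗ (none in [5,7])
  i=6: ✗ (none in [6,8])
  i=7: ✓ (witness j=9)
  i=8: ✓ (witness j=9)
Positions where it holds: {7, 8} → 2.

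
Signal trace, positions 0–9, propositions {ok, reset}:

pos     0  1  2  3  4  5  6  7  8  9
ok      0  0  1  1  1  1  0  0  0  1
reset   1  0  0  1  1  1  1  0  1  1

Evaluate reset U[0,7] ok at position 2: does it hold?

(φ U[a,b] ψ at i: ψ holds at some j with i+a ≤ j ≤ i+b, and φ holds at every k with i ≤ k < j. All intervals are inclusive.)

True

Need some j in [2,9] with ok, and reset at every k in [2,j-1].
  j=2: ok holds; no prefix to check → satisfied.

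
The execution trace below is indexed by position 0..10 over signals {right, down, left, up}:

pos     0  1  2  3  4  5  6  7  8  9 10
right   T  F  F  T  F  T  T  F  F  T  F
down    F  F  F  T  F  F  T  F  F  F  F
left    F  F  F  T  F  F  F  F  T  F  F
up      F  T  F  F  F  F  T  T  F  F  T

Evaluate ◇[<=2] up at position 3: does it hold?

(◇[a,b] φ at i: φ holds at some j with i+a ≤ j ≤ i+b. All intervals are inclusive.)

Check up at each j in [3,5]:
  j=3: false
  j=4: false
  j=5: false
No position in the window satisfies it → formula fails.

False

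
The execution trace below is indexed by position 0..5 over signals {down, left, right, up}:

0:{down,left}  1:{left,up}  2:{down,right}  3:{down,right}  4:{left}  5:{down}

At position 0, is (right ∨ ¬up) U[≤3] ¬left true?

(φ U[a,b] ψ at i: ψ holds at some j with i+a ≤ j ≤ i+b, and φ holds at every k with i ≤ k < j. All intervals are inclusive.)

Need some j in [0,3] with ¬left, and (right ∨ ¬up) at every k in [0,j-1].
  j=0: ¬left false.
  j=1: ¬left false.
  j=2: ¬left holds, but (right ∨ ¬up) fails at k=1 → not this j.
  j=3: ¬left holds, but (right ∨ ¬up) fails at k=1 → not this j.
No j in the window works → until fails.

False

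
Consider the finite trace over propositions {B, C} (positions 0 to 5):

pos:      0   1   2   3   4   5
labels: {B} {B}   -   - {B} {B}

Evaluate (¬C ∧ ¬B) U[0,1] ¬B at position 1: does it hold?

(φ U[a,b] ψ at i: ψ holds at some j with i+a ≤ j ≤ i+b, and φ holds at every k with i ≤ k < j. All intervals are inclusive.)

Does not hold

Need some j in [1,2] with ¬B, and (¬C ∧ ¬B) at every k in [1,j-1].
  j=1: ¬B false.
  j=2: ¬B holds, but (¬C ∧ ¬B) fails at k=1 → not this j.
No j in the window works → until fails.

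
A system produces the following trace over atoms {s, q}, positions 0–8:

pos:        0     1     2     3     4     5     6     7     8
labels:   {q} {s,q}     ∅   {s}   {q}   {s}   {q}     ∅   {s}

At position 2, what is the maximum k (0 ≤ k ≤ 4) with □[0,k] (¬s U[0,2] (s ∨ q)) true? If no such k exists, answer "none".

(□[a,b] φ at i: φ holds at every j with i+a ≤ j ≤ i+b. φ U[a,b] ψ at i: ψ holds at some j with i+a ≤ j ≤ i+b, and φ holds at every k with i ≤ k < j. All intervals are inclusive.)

(¬s U[0,2] (s ∨ q)) must hold from j=2 onward; find where it first fails.
  j=2: holds
  j=3: holds
  j=4: holds
  j=5: holds
  j=6: holds
Holds through j=6; largest k = 4.

4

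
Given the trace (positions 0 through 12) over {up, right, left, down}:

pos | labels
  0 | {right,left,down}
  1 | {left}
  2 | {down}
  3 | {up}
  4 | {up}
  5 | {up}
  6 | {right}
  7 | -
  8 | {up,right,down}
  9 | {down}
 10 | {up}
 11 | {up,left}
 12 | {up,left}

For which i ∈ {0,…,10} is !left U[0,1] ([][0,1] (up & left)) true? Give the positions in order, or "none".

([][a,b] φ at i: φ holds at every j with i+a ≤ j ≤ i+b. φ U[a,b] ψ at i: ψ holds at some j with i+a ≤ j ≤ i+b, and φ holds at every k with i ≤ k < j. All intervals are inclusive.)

10

Evaluate at each i in [0,10]:
  i=0: ✗ (no rhs in [0,1])
  i=1: ✗ (no rhs in [1,2])
  i=2: ✗ (no rhs in [2,3])
  i=3: ✗ (no rhs in [3,4])
  i=4: ✗ (no rhs in [4,5])
  i=5: ✗ (no rhs in [5,6])
  i=6: ✗ (no rhs in [6,7])
  i=7: ✗ (no rhs in [7,8])
  i=8: ✗ (no rhs in [8,9])
  i=9: ✗ (no rhs in [9,10])
  i=10: ✓ (rhs at j=11; lhs holds on [10,10])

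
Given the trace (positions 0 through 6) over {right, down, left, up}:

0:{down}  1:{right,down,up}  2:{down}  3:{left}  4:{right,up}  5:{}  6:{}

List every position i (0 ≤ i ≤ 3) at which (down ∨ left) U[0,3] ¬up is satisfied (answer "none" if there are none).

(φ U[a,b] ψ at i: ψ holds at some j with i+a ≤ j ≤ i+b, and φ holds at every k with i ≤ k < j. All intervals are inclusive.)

0, 1, 2, 3

Evaluate at each i in [0,3]:
  i=0: ✓ (rhs at j=0)
  i=1: ✓ (rhs at j=2; lhs holds on [1,1])
  i=2: ✓ (rhs at j=2)
  i=3: ✓ (rhs at j=3)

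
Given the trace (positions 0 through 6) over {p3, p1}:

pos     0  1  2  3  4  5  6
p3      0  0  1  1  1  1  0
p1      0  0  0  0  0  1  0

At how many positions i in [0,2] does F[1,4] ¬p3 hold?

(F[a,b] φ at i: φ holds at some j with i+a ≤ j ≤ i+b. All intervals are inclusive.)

Evaluate at each i in [0,2]:
  i=0: ✓ (witness j=1)
  i=1: ✗ (none in [2,5])
  i=2: ✓ (witness j=6)
Positions where it holds: {0, 2} → 2.

2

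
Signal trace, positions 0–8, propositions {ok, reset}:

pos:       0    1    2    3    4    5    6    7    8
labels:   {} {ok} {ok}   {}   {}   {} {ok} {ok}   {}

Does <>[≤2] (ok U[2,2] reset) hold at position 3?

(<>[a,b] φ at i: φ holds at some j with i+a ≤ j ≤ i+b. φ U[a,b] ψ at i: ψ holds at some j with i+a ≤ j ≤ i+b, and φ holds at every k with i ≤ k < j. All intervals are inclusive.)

Check (ok U[2,2] reset) at each j in [3,5]:
  j=3: fails
  j=4: fails
  j=5: fails
No position in the window satisfies it → formula fails.

Does not hold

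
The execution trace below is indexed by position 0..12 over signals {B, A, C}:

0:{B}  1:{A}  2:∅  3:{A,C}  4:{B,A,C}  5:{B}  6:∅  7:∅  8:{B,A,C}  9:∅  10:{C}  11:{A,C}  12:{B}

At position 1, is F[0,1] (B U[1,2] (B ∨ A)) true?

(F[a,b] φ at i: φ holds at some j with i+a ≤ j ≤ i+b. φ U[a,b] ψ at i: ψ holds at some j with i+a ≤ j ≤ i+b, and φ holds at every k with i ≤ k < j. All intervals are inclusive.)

Does not hold

Check (B U[1,2] (B ∨ A)) at each j in [1,2]:
  j=1: fails
  j=2: fails
No position in the window satisfies it → formula fails.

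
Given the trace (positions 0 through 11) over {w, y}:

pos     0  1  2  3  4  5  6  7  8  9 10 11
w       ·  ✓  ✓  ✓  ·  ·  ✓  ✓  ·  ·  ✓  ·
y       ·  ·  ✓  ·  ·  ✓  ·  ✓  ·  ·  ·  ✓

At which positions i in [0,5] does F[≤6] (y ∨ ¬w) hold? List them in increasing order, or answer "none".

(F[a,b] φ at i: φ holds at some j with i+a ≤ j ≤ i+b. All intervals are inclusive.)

Evaluate at each i in [0,5]:
  i=0: ✓ (witness j=0)
  i=1: ✓ (witness j=2)
  i=2: ✓ (witness j=2)
  i=3: ✓ (witness j=4)
  i=4: ✓ (witness j=4)
  i=5: ✓ (witness j=5)

0, 1, 2, 3, 4, 5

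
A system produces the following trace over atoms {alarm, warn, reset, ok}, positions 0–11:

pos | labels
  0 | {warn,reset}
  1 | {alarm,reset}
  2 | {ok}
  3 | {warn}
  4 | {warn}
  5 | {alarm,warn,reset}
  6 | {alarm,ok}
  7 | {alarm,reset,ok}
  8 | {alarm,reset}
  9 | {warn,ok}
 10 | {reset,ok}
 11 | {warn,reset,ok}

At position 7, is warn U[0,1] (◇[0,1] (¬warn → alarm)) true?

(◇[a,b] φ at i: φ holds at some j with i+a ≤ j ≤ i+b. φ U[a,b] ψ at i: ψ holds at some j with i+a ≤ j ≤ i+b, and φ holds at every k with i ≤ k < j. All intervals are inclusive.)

Yes

Need some j in [7,8] with ◇[0,1] (¬warn → alarm), and warn at every k in [7,j-1].
  j=7: ◇[0,1] (¬warn → alarm) holds; no prefix to check → satisfied.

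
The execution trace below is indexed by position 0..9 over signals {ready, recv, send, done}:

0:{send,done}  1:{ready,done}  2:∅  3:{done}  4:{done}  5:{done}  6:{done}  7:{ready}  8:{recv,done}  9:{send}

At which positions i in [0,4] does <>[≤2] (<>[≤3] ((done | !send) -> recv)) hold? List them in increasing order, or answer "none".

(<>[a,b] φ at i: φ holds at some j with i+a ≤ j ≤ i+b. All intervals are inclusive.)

3, 4

Evaluate at each i in [0,4]:
  i=0: ✗ (none in [0,2])
  i=1: ✗ (none in [1,3])
  i=2: ✗ (none in [2,4])
  i=3: ✓ (witness j=5)
  i=4: ✓ (witness j=5)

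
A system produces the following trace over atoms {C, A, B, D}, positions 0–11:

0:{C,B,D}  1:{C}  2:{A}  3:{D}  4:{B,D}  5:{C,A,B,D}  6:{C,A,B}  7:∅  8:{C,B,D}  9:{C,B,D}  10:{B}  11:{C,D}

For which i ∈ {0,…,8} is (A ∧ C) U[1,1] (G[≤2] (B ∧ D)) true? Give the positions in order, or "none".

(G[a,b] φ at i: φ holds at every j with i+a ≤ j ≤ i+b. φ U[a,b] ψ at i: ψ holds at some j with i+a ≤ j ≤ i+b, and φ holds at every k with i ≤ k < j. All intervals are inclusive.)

Evaluate at each i in [0,8]:
  i=0: ✗ (no rhs in [1,1])
  i=1: ✗ (no rhs in [2,2])
  i=2: ✗ (no rhs in [3,3])
  i=3: ✗ (no rhs in [4,4])
  i=4: ✗ (no rhs in [5,5])
  i=5: ✗ (no rhs in [6,6])
  i=6: ✗ (no rhs in [7,7])
  i=7: ✗ (no rhs in [8,8])
  i=8: ✗ (no rhs in [9,9])

none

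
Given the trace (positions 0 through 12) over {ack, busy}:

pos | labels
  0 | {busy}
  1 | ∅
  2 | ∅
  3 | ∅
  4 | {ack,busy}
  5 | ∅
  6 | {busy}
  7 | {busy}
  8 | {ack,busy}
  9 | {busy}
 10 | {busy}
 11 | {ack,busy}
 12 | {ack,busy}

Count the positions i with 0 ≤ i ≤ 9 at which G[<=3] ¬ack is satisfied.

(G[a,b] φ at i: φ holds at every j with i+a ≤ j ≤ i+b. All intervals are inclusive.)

1

Evaluate at each i in [0,9]:
  i=0: ✓ (all of [0,3])
  i=1: ✗ (fails at j=4)
  i=2: ✗ (fails at j=4)
  i=3: ✗ (fails at j=4)
  i=4: ✗ (fails at j=4)
  i=5: ✗ (fails at j=8)
  i=6: ✗ (fails at j=8)
  i=7: ✗ (fails at j=8)
  i=8: ✗ (fails at j=8)
  i=9: ✗ (fails at j=11)
Positions where it holds: {0} → 1.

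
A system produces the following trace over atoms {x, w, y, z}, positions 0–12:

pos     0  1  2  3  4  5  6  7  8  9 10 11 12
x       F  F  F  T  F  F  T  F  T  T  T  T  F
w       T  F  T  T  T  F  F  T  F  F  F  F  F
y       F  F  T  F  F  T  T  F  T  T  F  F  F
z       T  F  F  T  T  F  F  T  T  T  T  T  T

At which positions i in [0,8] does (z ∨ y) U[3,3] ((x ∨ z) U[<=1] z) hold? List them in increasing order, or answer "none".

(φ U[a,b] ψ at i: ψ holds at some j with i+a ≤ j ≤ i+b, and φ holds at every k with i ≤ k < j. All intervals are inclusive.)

Evaluate at each i in [0,8]:
  i=0: ✗ (lhs fails at k=1 before rhs at j=3)
  i=1: ✗ (lhs fails at k=1 before rhs at j=4)
  i=2: ✗ (no rhs in [5,5])
  i=3: ✓ (rhs at j=6; lhs holds on [3,5])
  i=4: ✓ (rhs at j=7; lhs holds on [4,6])
  i=5: ✓ (rhs at j=8; lhs holds on [5,7])
  i=6: ✓ (rhs at j=9; lhs holds on [6,8])
  i=7: ✓ (rhs at j=10; lhs holds on [7,9])
  i=8: ✓ (rhs at j=11; lhs holds on [8,10])

3, 4, 5, 6, 7, 8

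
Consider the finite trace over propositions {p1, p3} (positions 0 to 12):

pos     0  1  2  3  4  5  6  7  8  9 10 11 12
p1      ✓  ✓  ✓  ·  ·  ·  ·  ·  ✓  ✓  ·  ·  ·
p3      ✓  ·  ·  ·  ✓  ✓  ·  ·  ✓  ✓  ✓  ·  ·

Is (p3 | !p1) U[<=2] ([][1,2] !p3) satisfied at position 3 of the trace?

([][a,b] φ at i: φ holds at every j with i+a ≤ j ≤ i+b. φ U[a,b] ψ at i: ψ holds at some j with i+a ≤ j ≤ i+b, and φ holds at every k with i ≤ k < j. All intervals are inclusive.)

Need some j in [3,5] with [][1,2] !p3, and (p3 | !p1) at every k in [3,j-1].
  j=3: [][1,2] !p3 — fails at 4.
  j=4: [][1,2] !p3 — fails at 5.
  j=5: [][1,2] !p3 holds; (p3 | !p1) holds at every k in [3,4] → satisfied.

Holds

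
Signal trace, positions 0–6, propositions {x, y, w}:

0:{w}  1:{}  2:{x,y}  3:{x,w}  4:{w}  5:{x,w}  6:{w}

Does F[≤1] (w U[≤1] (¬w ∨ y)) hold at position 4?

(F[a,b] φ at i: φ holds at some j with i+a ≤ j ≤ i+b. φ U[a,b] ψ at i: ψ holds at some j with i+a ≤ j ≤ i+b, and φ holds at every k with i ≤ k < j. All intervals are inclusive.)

Does not hold

Check (w U[≤1] (¬w ∨ y)) at each j in [4,5]:
  j=4: fails
  j=5: fails
No position in the window satisfies it → formula fails.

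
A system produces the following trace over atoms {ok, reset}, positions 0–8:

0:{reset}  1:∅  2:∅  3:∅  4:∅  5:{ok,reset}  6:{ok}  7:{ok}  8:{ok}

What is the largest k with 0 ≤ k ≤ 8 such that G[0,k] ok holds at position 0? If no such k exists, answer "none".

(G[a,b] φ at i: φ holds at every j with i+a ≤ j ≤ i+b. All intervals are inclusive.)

none

ok must hold from j=0 onward; find where it first fails.
  j=0: fails → no k works.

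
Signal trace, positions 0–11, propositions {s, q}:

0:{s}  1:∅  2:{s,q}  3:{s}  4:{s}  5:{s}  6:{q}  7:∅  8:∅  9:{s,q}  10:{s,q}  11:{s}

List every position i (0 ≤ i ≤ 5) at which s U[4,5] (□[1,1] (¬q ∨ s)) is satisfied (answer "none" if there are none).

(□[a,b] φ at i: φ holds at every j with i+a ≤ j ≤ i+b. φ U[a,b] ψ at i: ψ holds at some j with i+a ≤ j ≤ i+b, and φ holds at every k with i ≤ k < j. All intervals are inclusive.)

Evaluate at each i in [0,5]:
  i=0: ✗ (lhs fails at k=1 before rhs at j=4)
  i=1: ✗ (lhs fails at k=1 before rhs at j=6)
  i=2: ✓ (rhs at j=6; lhs holds on [2,5])
  i=3: ✗ (lhs fails at k=6 before rhs at j=7)
  i=4: ✗ (lhs fails at k=6 before rhs at j=8)
  i=5: ✗ (lhs fails at k=6 before rhs at j=9)

2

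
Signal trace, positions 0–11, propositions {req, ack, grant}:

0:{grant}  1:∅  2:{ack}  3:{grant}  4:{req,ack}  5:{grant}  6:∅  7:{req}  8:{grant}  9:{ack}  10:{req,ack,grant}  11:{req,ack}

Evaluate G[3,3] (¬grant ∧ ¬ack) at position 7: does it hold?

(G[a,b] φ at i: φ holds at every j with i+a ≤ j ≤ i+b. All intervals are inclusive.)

Check (¬grant ∧ ¬ack) at every j in [10,10]:
  j=10: false
Fails at j=10 → formula fails.

False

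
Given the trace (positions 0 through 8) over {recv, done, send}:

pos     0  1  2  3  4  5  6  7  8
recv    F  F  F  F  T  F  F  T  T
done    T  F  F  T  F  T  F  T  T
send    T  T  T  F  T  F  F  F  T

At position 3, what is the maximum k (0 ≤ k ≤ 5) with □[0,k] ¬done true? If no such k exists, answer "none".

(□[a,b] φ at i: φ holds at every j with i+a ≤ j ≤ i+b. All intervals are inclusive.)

none

¬done must hold from j=3 onward; find where it first fails.
  j=3: fails → no k works.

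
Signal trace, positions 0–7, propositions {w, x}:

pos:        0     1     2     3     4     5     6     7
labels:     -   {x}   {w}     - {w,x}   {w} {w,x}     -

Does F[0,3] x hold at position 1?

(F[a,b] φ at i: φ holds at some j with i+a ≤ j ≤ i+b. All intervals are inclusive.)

Check x at each j in [1,4]:
  j=1: true
  j=2: false
  j=3: false
  j=4: true
Found at j=1 → formula holds.

Holds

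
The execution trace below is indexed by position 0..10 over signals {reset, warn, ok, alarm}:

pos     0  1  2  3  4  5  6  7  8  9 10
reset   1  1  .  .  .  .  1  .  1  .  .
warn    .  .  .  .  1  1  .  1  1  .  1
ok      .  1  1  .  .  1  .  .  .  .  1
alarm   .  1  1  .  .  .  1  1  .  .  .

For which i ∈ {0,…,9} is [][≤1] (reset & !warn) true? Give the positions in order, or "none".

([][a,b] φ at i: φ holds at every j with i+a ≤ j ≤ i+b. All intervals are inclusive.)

Evaluate at each i in [0,9]:
  i=0: ✓ (all of [0,1])
  i=1: ✗ (fails at j=2)
  i=2: ✗ (fails at j=2)
  i=3: ✗ (fails at j=3)
  i=4: ✗ (fails at j=4)
  i=5: ✗ (fails at j=5)
  i=6: ✗ (fails at j=7)
  i=7: ✗ (fails at j=7)
  i=8: ✗ (fails at j=8)
  i=9: ✗ (fails at j=9)

0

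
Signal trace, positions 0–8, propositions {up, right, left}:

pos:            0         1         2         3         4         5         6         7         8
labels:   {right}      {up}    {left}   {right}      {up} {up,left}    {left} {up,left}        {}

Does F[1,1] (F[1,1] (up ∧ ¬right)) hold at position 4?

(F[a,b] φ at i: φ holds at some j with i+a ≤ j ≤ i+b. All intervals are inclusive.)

Check F[1,1] (up ∧ ¬right) at each j in [5,5]:
  j=5: fails (none in [6,6])
No position in the window satisfies it → formula fails.

Does not hold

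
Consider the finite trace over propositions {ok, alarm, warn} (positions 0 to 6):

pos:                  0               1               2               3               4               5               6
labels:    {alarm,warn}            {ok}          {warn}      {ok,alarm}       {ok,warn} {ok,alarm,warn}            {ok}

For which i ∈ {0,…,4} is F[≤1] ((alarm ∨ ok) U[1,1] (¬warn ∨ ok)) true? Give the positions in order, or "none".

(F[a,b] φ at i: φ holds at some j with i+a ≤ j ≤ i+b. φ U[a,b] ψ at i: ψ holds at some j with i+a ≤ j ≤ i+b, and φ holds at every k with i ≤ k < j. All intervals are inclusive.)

0, 2, 3, 4

Evaluate at each i in [0,4]:
  i=0: ✓ (witness j=0)
  i=1: ✗ (none in [1,2])
  i=2: ✓ (witness j=3)
  i=3: ✓ (witness j=3)
  i=4: ✓ (witness j=4)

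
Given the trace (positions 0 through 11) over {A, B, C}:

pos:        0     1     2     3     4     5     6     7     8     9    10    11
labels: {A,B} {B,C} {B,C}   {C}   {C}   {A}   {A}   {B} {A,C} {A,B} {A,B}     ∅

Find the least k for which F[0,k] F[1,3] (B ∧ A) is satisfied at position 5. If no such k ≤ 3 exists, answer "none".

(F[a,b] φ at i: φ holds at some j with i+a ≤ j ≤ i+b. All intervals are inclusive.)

Scan j = 5,6,… for F[1,3] (B ∧ A):
  j=5: fails
  j=6: holds
First hit at j=6, so smallest k = 6-5 = 1.

1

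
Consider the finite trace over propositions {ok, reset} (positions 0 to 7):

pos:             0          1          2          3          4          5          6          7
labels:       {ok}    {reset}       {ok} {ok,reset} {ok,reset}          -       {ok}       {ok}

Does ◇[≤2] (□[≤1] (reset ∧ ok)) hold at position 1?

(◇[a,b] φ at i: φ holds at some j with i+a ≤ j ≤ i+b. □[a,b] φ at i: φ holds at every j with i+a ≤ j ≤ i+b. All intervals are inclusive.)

True

Check □[≤1] (reset ∧ ok) at each j in [1,3]:
  j=1: fails at 1
  j=2: fails at 2
  j=3: holds on [3,4]
Found at j=3 → formula holds.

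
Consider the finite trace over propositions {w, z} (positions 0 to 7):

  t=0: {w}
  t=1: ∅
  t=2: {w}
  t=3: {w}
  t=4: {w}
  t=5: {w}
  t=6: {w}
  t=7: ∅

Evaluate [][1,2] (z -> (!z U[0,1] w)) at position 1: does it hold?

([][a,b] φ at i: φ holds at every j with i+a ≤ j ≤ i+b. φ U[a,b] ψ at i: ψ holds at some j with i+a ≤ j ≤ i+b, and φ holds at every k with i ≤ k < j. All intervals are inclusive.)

Yes

Check (z -> (!z U[0,1] w)) at every j in [2,3]:
  j=2: antecedent false → ✓
  j=3: antecedent false → ✓
All positions satisfy it → formula holds.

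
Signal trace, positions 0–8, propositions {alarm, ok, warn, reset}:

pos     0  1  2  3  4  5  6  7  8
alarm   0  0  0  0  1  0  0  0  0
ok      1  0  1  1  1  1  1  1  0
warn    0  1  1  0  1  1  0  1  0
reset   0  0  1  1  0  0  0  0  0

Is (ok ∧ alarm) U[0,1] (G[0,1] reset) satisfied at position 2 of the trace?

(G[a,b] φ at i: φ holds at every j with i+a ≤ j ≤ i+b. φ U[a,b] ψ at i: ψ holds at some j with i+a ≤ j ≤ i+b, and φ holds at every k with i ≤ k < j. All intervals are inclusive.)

Holds

Need some j in [2,3] with G[0,1] reset, and (ok ∧ alarm) at every k in [2,j-1].
  j=2: G[0,1] reset holds; no prefix to check → satisfied.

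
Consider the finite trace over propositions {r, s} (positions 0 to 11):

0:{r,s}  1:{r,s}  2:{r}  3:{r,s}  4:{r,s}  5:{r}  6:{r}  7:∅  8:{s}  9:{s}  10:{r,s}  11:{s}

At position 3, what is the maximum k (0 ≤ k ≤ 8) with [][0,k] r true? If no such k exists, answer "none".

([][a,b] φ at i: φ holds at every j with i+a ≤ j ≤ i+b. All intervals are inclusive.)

r must hold from j=3 onward; find where it first fails.
  j=3: holds
  j=4: holds
  j=5: holds
  j=6: holds
  j=7: fails
Holds on [3,6], so largest k = 3.

3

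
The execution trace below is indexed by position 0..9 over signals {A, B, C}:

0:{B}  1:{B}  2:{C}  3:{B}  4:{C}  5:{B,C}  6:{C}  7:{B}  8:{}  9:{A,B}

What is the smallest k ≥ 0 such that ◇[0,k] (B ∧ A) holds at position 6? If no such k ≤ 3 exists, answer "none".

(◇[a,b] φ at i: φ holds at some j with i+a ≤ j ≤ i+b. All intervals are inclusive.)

3

Scan j = 6,7,… for (B ∧ A):
  j=6: fails
  j=7: fails
  j=8: fails
  j=9: holds
First hit at j=9, so smallest k = 9-6 = 3.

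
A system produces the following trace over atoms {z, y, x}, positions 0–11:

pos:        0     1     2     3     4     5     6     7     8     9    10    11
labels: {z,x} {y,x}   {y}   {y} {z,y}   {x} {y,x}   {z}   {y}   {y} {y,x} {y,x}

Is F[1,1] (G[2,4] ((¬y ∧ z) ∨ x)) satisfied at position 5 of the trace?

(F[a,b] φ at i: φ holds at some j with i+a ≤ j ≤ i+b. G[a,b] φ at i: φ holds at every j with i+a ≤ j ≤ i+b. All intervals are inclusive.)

No

Check G[2,4] ((¬y ∧ z) ∨ x) at each j in [6,6]:
  j=6: fails at 8
No position in the window satisfies it → formula fails.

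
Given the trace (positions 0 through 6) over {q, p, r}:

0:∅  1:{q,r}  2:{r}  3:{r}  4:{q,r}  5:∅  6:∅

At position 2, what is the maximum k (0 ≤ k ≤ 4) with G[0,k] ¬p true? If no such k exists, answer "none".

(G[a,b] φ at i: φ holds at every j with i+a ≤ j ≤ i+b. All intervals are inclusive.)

4

¬p must hold from j=2 onward; find where it first fails.
  j=2: holds
  j=3: holds
  j=4: holds
  j=5: holds
  j=6: holds
Holds through j=6; largest k = 4.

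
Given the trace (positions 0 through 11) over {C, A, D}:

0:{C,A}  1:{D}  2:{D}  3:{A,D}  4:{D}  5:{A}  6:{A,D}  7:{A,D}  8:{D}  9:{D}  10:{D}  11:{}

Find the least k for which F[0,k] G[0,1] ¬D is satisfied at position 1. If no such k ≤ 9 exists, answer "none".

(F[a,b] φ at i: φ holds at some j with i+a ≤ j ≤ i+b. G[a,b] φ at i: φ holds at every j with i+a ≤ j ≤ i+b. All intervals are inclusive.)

none

Scan j = 1,2,… for G[0,1] ¬D:
  j=1: fails
  j=2: fails
  j=3: fails
  j=4: fails
  j=5: fails
  j=6: fails
  j=7: fails
  j=8: fails
  j=9: fails
  j=10: fails
No j in [1,10] satisfies it → none.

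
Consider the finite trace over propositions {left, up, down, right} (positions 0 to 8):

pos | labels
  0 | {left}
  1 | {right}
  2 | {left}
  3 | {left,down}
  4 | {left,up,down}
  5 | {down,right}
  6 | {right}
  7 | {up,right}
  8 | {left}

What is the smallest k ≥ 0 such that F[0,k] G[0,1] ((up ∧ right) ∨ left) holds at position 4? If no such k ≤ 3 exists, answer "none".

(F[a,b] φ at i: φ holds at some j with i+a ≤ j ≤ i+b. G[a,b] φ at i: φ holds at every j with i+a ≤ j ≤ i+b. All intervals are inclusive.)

3

Scan j = 4,5,… for G[0,1] ((up ∧ right) ∨ left):
  j=4: fails
  j=5: fails
  j=6: fails
  j=7: holds
First hit at j=7, so smallest k = 7-4 = 3.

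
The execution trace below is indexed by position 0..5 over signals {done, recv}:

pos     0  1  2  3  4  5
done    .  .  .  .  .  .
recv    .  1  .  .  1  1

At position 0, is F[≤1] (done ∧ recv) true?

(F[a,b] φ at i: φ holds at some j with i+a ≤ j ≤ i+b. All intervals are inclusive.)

Check (done ∧ recv) at each j in [0,1]:
  j=0: false
  j=1: false
No position in the window satisfies it → formula fails.

Does not hold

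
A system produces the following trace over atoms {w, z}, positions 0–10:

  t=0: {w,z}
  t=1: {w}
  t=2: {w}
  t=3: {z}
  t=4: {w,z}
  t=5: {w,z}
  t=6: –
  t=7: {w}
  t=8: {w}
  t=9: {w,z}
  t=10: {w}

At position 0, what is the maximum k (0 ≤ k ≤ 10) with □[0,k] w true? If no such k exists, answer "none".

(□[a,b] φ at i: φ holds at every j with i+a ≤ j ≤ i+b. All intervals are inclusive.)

2

w must hold from j=0 onward; find where it first fails.
  j=0: holds
  j=1: holds
  j=2: holds
  j=3: fails
Holds on [0,2], so largest k = 2.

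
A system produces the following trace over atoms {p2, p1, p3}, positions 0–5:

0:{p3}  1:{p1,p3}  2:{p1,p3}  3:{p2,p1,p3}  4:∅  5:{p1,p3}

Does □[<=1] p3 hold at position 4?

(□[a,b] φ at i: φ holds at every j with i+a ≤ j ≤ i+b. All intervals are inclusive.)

False

Check p3 at every j in [4,5]:
  j=4: false
  j=5: true
Fails at j=4 → formula fails.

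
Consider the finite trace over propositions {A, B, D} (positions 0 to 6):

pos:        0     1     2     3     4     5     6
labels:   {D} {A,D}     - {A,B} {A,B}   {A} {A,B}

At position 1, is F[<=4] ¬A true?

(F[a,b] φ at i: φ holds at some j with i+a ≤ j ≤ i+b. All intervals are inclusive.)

Check ¬A at each j in [1,5]:
  j=1: false
  j=2: true
  j=3: false
  j=4: false
  j=5: false
Found at j=2 → formula holds.

Holds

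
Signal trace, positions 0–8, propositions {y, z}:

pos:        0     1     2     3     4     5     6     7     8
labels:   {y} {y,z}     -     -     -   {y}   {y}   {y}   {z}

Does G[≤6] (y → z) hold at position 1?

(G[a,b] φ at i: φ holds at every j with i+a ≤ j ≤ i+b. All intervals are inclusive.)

Check (y → z) at every j in [1,7]:
  j=1: antecedent true; consequent true → ✓
  j=2: antecedent false → ✓
  j=3: antecedent false → ✓
  j=4: antecedent false → ✓
  j=5: antecedent true; consequent false → ✗
  j=6: antecedent true; consequent false → ✗
  j=7: antecedent true; consequent false → ✗
Fails at j=5 → formula fails.

Does not hold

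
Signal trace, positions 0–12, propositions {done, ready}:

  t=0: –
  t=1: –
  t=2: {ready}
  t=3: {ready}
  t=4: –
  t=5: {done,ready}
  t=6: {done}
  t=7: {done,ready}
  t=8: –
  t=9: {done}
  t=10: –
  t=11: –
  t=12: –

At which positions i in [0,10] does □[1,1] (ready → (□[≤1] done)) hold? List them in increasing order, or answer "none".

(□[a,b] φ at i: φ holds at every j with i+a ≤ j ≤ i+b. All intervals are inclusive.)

Evaluate at each i in [0,10]:
  i=0: ✓ (all of [1,1])
  i=1: ✗ (fails at j=2)
  i=2: ✗ (fails at j=3)
  i=3: ✓ (all of [4,4])
  i=4: ✓ (all of [5,5])
  i=5: ✓ (all of [6,6])
  i=6: ✗ (fails at j=7)
  i=7: ✓ (all of [8,8])
  i=8: ✓ (all of [9,9])
  i=9: ✓ (all of [10,10])
  i=10: ✓ (all of [11,11])

0, 3, 4, 5, 7, 8, 9, 10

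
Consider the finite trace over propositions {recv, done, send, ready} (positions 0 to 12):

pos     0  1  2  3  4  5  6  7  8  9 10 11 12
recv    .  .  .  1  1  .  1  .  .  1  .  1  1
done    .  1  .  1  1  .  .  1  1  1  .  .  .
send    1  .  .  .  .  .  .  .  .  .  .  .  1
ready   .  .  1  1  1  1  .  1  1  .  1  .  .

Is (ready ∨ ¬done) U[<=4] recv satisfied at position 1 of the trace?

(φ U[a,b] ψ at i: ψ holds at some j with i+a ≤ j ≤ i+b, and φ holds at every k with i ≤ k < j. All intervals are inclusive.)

False

Need some j in [1,5] with recv, and (ready ∨ ¬done) at every k in [1,j-1].
  j=1: recv false.
  j=2: recv false.
  j=3: recv holds, but (ready ∨ ¬done) fails at k=1 → not this j.
  j=4: recv holds, but (ready ∨ ¬done) fails at k=1 → not this j.
  j=5: recv false.
No j in the window works → until fails.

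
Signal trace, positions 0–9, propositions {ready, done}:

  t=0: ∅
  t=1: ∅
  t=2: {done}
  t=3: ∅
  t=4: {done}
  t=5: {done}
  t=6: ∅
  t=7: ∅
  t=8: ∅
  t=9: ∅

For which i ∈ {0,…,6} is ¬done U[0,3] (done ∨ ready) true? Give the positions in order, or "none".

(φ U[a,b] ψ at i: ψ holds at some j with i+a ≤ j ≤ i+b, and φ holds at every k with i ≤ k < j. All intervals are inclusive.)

0, 1, 2, 3, 4, 5

Evaluate at each i in [0,6]:
  i=0: ✓ (rhs at j=2; lhs holds on [0,1])
  i=1: ✓ (rhs at j=2; lhs holds on [1,1])
  i=2: ✓ (rhs at j=2)
  i=3: ✓ (rhs at j=4; lhs holds on [3,3])
  i=4: ✓ (rhs at j=4)
  i=5: ✓ (rhs at j=5)
  i=6: ✗ (no rhs in [6,9])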